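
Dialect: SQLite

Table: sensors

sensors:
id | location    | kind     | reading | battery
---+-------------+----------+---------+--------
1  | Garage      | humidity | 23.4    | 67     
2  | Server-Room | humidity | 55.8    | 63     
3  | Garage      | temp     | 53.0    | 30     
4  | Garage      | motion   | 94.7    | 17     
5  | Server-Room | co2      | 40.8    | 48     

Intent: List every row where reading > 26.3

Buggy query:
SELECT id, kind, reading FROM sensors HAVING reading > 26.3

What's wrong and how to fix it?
Bug: This is a non-aggregate query (no GROUP BY, no aggregates), so in SQLite the HAVING clause is invalid here; a row-level condition belongs in WHERE

Fix: Use WHERE for row-level filtering

Corrected query:
SELECT id, kind, reading FROM sensors WHERE reading > 26.3

Result:
id | kind     | reading
---+----------+--------
2  | humidity | 55.8   
3  | temp     | 53     
4  | motion   | 94.7   
5  | co2      | 40.8   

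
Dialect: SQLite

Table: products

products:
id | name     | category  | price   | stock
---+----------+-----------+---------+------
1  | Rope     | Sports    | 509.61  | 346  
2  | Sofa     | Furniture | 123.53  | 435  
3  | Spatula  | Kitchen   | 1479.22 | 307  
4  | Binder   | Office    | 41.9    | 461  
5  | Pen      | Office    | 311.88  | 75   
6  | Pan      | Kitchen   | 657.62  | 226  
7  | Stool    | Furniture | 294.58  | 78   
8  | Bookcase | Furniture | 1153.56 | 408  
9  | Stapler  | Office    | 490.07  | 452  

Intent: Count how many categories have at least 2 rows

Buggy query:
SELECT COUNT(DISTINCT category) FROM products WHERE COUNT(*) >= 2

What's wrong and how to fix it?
Bug: COUNT(*) cannot appear in WHERE; the per-group count doesn't exist yet

Fix: Group first with HAVING COUNT(*) >= 2, then COUNT the resulting groups

Corrected query:
SELECT COUNT(*) FROM (SELECT category FROM products GROUP BY category HAVING COUNT(*) >= 2)

Result:
COUNT(*)
--------
3       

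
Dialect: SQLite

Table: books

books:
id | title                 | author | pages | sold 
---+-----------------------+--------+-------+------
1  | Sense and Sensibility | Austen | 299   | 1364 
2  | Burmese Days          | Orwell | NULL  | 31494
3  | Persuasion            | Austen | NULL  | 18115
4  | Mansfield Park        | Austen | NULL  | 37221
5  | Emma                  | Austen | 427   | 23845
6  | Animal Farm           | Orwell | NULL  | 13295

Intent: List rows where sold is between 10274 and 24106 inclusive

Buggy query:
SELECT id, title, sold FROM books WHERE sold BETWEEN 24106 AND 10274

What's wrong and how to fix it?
Bug: BETWEEN expects the lower bound first; with 24106 AND 10274 the range is empty

Fix: Write BETWEEN 10274 AND 24106

Corrected query:
SELECT id, title, sold FROM books WHERE sold BETWEEN 10274 AND 24106

Result:
id | title       | sold 
---+-------------+------
3  | Persuasion  | 18115
5  | Emma        | 23845
6  | Animal Farm | 13295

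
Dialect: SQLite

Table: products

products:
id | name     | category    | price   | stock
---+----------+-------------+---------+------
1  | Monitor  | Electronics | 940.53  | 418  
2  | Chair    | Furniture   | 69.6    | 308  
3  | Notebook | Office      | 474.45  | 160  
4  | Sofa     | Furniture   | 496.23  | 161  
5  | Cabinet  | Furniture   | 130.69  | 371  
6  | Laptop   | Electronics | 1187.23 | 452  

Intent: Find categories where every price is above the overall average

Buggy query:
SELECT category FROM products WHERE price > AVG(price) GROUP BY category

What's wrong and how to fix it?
Bug: AVG() is an aggregate; it can't sit directly in WHERE

Fix: Compute the overall average in a scalar subquery and compare each group's MIN against it in HAVING

Corrected query:
SELECT category FROM products GROUP BY category HAVING MIN(price) > (SELECT AVG(price) FROM products)

Result:
category   
-----------
Electronics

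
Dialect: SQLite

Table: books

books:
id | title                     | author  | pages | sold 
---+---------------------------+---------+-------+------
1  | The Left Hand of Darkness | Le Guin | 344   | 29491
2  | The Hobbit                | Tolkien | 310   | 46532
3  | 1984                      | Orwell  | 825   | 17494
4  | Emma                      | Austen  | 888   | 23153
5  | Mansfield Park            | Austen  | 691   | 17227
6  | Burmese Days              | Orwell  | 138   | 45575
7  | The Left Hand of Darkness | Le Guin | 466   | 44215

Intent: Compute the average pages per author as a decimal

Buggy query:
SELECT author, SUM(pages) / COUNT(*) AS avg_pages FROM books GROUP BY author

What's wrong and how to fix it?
Bug: SUM(pages) and COUNT(*) are both integers; the division truncates the fractional part

Fix: Cast one side to REAL so the division keeps the fractional part

Corrected query:
SELECT author, SUM(pages) * 1.0 / COUNT(*) AS avg_pages FROM books GROUP BY author

Result:
author  | avg_pages
--------+----------
Austen  | 789.5    
Le Guin | 405      
Orwell  | 481.5    
Tolkien | 310      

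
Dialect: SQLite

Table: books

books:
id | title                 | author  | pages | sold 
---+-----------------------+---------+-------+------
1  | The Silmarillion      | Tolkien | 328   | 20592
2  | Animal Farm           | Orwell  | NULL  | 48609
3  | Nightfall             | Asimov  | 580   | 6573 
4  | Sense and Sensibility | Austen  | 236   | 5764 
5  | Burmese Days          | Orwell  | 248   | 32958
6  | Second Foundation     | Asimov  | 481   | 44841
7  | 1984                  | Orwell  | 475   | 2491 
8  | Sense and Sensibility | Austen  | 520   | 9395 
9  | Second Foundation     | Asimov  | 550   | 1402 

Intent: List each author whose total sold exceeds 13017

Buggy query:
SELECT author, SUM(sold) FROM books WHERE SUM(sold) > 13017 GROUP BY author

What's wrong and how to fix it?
Bug: SUM(sold) is an aggregate, but WHERE filters rows before aggregation

Fix: Use HAVING (which filters groups after aggregation) instead of WHERE

Corrected query:
SELECT author, SUM(sold) FROM books GROUP BY author HAVING SUM(sold) > 13017

Result:
author  | SUM(sold)
--------+----------
Asimov  | 52816    
Austen  | 15159    
Orwell  | 84058    
Tolkien | 20592    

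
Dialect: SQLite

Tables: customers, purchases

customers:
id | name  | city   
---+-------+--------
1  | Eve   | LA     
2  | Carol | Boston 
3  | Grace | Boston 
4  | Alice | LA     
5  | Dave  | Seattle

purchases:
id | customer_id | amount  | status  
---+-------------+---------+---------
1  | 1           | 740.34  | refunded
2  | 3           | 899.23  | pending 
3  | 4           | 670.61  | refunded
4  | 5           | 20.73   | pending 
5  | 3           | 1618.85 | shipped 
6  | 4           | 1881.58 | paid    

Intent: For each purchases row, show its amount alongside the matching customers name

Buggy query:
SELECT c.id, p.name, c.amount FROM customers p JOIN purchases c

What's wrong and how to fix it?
Bug: JOIN with no ON clause produces a cartesian product; every purchases row pairs with every customers row

Fix: Add ON c.customer_id = p.id to the JOIN

Corrected query:
SELECT c.id, p.name, c.amount FROM customers p JOIN purchases c ON c.customer_id = p.id

Result:
id | name  | amount 
---+-------+--------
1  | Eve   | 740.34 
2  | Grace | 899.23 
3  | Alice | 670.61 
4  | Dave  | 20.73  
5  | Grace | 1618.85
6  | Alice | 1881.58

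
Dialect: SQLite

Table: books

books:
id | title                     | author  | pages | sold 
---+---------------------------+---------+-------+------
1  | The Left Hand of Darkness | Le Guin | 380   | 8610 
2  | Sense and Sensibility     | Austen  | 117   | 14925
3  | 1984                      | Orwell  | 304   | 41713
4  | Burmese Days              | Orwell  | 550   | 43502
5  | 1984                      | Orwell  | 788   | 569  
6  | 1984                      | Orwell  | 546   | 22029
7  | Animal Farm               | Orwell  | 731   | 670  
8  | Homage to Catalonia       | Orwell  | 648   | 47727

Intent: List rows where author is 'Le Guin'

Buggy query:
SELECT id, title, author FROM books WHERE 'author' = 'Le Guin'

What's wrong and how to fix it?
Bug: 'author' in single quotes is a string literal, not the column; the comparison is literal-vs-literal and never true

Fix: Remove the quotes around the column name (or use double quotes for an identifier)

Corrected query:
SELECT id, title, author FROM books WHERE author = 'Le Guin'

Result:
id | title                     | author 
---+---------------------------+--------
1  | The Left Hand of Darkness | Le Guin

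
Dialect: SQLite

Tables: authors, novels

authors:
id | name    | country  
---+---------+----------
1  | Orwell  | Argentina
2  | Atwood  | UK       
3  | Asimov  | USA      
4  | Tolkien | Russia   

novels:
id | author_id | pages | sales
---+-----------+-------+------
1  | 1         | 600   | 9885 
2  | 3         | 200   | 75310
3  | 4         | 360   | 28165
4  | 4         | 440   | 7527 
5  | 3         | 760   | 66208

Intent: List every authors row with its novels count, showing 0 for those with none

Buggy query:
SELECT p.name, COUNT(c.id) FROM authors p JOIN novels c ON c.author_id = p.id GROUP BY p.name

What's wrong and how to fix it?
Bug: An inner join excludes parents with zero children

Fix: Switch to LEFT JOIN to retain unmatched parent rows

Corrected query:
SELECT p.name, COUNT(c.id) FROM authors p LEFT JOIN novels c ON c.author_id = p.id GROUP BY p.name

Result:
name    | COUNT(c.id)
--------+------------
Asimov  | 2          
Atwood  | 0          
Orwell  | 1          
Tolkien | 2          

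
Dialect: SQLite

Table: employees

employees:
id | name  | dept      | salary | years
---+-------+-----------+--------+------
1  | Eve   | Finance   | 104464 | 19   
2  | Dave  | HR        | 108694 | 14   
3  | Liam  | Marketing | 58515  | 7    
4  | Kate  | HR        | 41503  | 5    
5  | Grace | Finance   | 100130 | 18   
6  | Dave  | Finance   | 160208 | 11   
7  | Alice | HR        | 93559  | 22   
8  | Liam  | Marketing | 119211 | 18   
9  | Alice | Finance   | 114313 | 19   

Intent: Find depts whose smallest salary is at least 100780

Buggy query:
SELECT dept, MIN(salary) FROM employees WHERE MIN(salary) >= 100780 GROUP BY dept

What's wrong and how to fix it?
Bug: Aggregates like MIN are computed per group after WHERE runs

Fix: Replace WHERE with HAVING after the GROUP BY

Corrected query:
SELECT dept, MIN(salary) FROM employees GROUP BY dept HAVING MIN(salary) >= 100780

Result:
(no rows)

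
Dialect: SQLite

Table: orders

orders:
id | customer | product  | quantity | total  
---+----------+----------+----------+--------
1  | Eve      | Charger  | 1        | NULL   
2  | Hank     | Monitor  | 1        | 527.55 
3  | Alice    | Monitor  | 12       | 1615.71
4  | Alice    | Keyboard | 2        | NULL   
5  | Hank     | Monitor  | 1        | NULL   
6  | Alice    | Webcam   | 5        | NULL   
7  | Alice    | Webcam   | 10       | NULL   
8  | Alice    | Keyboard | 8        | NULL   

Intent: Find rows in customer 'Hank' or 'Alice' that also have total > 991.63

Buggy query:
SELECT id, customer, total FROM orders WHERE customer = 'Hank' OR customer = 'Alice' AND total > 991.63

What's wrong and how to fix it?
Bug: Without parentheses, AND is evaluated before OR, so the total filter only applies to the 'Alice' branch

Fix: Add parentheses around the OR so the AND applies to both alternatives

Corrected query:
SELECT id, customer, total FROM orders WHERE (customer = 'Hank' OR customer = 'Alice') AND total > 991.63

Result:
id | customer | total  
---+----------+--------
3  | Alice    | 1615.71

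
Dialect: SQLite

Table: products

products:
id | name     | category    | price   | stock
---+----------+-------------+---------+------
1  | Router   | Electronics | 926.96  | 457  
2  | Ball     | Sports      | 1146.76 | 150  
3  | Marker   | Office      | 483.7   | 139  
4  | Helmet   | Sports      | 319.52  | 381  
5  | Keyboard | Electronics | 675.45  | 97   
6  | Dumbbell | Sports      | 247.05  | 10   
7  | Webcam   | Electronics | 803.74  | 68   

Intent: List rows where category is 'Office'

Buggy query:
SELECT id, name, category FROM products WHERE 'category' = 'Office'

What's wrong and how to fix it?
Bug: Single quotes denote string literals in SQL; the column name is being compared as a constant string

Fix: Reference the column as category without single quotes

Corrected query:
SELECT id, name, category FROM products WHERE category = 'Office'

Result:
id | name   | category
---+--------+---------
3  | Marker | Office  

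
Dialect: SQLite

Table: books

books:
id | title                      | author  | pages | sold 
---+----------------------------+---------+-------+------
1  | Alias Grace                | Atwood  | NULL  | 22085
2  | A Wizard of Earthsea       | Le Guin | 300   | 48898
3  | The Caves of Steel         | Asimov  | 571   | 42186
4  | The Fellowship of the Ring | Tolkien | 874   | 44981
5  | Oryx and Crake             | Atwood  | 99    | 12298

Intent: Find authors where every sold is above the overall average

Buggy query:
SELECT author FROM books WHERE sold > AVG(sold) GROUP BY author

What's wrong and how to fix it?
Bug: WHERE evaluates per row before aggregation, so AVG() is unavailable

Fix: Use a subquery for AVG and a HAVING MIN(...) filter so the condition holds for every row in the group

Corrected query:
SELECT author FROM books GROUP BY author HAVING MIN(sold) > (SELECT AVG(sold) FROM books)

Result:
author 
-------
Asimov 
Le Guin
Tolkien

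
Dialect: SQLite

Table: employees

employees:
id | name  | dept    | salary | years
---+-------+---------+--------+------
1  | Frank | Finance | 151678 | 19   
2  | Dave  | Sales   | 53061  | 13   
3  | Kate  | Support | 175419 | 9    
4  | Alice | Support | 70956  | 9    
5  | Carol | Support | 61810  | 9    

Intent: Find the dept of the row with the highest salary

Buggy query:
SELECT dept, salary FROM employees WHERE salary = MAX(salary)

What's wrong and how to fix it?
Bug: WHERE is evaluated per row; an aggregate over the whole table isn't defined there

Fix: Use a subquery: WHERE salary = (SELECT MAX(salary) FROM employees)

Corrected query:
SELECT dept, salary FROM employees WHERE salary = (SELECT MAX(salary) FROM employees)

Result:
dept    | salary
--------+-------
Support | 175419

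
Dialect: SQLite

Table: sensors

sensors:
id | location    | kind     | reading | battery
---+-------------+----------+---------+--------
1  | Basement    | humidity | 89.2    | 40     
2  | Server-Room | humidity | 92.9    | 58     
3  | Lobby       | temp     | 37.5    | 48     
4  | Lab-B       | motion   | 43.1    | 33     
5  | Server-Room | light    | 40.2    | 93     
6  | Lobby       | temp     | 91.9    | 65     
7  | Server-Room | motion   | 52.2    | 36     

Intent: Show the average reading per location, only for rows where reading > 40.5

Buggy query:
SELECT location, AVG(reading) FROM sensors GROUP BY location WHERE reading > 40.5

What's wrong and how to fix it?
Bug: WHERE cannot follow GROUP BY

Fix: Move the WHERE clause before GROUP BY

Corrected query:
SELECT location, AVG(reading) FROM sensors WHERE reading > 40.5 GROUP BY location

Result:
location    | AVG(reading)
------------+-------------
Basement    | 89.2        
Lab-B       | 43.1        
Lobby       | 91.9        
Server-Room | 72.55       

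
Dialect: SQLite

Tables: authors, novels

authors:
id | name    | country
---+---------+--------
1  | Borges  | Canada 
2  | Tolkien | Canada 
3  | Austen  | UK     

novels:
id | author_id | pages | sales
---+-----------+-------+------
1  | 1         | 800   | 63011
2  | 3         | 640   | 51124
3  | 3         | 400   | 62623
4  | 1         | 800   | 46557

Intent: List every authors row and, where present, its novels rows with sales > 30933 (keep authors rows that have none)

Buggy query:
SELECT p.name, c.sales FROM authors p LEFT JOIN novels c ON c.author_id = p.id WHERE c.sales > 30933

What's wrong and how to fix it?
Bug: A WHERE condition on the right-hand table after LEFT JOIN drops unmatched parents

Fix: Move the right-table condition into the ON clause so unmatched parents are kept

Corrected query:
SELECT p.name, c.sales FROM authors p LEFT JOIN novels c ON c.author_id = p.id AND c.sales > 30933

Result:
name    | sales
--------+------
Borges  | 46557
Borges  | 63011
Tolkien | NULL 
Austen  | 51124
Austen  | 62623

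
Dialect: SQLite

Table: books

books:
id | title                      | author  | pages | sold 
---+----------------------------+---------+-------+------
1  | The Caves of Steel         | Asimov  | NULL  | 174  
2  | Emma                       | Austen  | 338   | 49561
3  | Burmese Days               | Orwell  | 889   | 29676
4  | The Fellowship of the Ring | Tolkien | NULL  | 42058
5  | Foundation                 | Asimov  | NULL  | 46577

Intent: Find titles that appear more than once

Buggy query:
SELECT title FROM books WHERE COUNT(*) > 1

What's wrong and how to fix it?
Bug: COUNT(*) is an aggregate and cannot be used in WHERE

Fix: Group first, then use HAVING for the count condition

Corrected query:
SELECT title FROM books GROUP BY title HAVING COUNT(*) > 1

Result:
(no rows)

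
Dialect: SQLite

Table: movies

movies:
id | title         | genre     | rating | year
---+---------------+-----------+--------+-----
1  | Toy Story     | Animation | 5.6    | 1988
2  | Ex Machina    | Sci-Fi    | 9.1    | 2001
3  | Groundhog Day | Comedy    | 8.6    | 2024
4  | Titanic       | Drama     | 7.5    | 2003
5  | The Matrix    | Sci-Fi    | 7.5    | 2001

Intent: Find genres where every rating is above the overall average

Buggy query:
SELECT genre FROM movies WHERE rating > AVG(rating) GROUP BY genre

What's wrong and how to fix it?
Bug: AVG() is an aggregate; it can't sit directly in WHERE

Fix: Use a subquery for AVG and a HAVING MIN(...) filter so the condition holds for every row in the group

Corrected query:
SELECT genre FROM movies GROUP BY genre HAVING MIN(rating) > (SELECT AVG(rating) FROM movies)

Result:
genre 
------
Comedy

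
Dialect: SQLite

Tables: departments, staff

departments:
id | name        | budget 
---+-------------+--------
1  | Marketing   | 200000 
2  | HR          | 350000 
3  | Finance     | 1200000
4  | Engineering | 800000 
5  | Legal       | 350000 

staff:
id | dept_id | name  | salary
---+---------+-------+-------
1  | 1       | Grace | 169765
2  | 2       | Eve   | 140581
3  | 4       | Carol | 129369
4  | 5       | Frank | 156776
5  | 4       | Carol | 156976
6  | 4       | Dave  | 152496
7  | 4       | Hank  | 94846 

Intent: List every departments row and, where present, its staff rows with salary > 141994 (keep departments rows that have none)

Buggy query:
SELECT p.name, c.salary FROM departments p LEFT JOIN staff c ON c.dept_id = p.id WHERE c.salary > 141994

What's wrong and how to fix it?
Bug: Filtering c.salary in WHERE discards the NULL rows produced by LEFT JOIN, turning it into an inner join

Fix: Put 'c.salary > 141994' in the JOIN's ON clause instead of WHERE

Corrected query:
SELECT p.name, c.salary FROM departments p LEFT JOIN staff c ON c.dept_id = p.id AND c.salary > 141994

Result:
name        | salary
------------+-------
Marketing   | 169765
HR          | NULL  
Finance     | NULL  
Engineering | 152496
Engineering | 156976
Legal       | 156776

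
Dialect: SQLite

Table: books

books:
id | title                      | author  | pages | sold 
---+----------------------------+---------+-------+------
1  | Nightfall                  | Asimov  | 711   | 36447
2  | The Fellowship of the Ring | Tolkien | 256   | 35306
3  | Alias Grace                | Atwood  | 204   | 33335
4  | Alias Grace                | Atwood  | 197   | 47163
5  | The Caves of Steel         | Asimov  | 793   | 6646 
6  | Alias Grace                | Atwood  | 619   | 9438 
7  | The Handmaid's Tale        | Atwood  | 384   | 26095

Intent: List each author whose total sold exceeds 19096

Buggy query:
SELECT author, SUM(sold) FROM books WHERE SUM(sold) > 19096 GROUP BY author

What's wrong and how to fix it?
Bug: WHERE runs before GROUP BY, so aggregates aren't available there

Fix: Move the aggregate condition to a HAVING clause

Corrected query:
SELECT author, SUM(sold) FROM books GROUP BY author HAVING SUM(sold) > 19096

Result:
author  | SUM(sold)
--------+----------
Asimov  | 43093    
Atwood  | 116031   
Tolkien | 35306    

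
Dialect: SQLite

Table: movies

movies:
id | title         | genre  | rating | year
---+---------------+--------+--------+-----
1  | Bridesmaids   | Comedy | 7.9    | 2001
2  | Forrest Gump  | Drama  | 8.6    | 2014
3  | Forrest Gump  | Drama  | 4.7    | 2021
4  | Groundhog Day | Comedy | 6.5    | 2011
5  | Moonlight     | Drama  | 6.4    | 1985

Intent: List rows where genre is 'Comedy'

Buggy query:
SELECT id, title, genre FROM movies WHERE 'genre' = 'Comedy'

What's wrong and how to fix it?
Bug: 'genre' in single quotes is a string literal, not the column; the comparison is literal-vs-literal and never true

Fix: Reference the column as genre without single quotes

Corrected query:
SELECT id, title, genre FROM movies WHERE genre = 'Comedy'

Result:
id | title         | genre 
---+---------------+-------
1  | Bridesmaids   | Comedy
4  | Groundhog Day | Comedy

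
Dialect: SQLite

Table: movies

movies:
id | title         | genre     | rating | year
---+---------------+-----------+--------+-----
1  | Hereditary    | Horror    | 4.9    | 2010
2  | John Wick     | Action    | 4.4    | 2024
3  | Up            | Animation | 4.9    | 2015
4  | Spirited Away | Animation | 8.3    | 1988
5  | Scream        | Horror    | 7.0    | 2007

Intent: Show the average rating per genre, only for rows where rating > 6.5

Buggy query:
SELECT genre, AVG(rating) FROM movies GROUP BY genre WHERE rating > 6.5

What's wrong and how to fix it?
Bug: WHERE cannot follow GROUP BY

Fix: Place WHERE between FROM and GROUP BY

Corrected query:
SELECT genre, AVG(rating) FROM movies WHERE rating > 6.5 GROUP BY genre

Result:
genre     | AVG(rating)
----------+------------
Animation | 8.3        
Horror    | 7          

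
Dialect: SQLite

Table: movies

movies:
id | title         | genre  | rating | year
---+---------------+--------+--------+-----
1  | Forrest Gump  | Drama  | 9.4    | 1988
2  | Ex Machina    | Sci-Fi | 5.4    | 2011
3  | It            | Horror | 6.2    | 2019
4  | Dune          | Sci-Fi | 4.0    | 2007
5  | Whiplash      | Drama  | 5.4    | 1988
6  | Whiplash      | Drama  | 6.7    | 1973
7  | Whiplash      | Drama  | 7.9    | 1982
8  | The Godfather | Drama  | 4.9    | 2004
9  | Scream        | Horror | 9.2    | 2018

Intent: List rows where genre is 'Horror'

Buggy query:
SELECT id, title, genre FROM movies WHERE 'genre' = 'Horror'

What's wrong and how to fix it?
Bug: 'genre' in single quotes is a string literal, not the column; the comparison is literal-vs-literal and never true

Fix: Remove the quotes around the column name (or use double quotes for an identifier)

Corrected query:
SELECT id, title, genre FROM movies WHERE genre = 'Horror'

Result:
id | title  | genre 
---+--------+-------
3  | It     | Horror
9  | Scream | Horror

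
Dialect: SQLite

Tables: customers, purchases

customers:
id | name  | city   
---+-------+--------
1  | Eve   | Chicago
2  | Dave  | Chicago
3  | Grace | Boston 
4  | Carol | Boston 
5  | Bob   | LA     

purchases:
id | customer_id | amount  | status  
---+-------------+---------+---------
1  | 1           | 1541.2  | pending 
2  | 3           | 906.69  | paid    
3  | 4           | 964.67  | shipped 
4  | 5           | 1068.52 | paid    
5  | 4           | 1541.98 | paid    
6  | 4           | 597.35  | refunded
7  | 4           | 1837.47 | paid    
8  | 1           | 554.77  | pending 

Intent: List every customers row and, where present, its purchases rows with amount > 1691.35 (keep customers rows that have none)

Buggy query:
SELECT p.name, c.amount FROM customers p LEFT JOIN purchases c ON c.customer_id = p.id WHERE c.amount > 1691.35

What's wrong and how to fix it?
Bug: Filtering c.amount in WHERE discards the NULL rows produced by LEFT JOIN, turning it into an inner join

Fix: Put 'c.amount > 1691.35' in the JOIN's ON clause instead of WHERE

Corrected query:
SELECT p.name, c.amount FROM customers p LEFT JOIN purchases c ON c.customer_id = p.id AND c.amount > 1691.35

Result:
name  | amount 
------+--------
Eve   | NULL   
Dave  | NULL   
Grace | NULL   
Carol | 1837.47
Bob   | NULL   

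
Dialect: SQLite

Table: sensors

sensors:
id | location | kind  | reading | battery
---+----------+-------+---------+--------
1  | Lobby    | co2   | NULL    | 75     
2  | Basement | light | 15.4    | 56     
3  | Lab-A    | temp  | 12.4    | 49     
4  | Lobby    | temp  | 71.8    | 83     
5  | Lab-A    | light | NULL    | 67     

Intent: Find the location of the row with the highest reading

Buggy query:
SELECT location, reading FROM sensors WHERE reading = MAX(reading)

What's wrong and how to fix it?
Bug: MAX(reading) is an aggregate and cannot be used directly in WHERE

Fix: Wrap MAX in a scalar subquery so WHERE compares against a single value

Corrected query:
SELECT location, reading FROM sensors WHERE reading = (SELECT MAX(reading) FROM sensors)

Result:
location | reading
---------+--------
Lobby    | 71.8   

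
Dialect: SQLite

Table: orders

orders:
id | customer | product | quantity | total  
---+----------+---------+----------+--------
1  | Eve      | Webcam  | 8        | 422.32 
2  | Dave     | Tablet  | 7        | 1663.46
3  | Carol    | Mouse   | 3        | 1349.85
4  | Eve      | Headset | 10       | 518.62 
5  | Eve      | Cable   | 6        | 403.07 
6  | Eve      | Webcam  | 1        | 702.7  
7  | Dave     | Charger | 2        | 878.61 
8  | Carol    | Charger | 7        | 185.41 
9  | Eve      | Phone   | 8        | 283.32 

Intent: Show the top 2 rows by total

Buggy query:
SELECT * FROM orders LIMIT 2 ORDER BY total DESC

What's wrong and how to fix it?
Bug: ORDER BY cannot follow LIMIT; LIMIT is the final clause

Fix: Swap the clauses: ORDER BY first, then LIMIT

Corrected query:
SELECT * FROM orders ORDER BY total DESC LIMIT 2

Result:
id | customer | product | quantity | total  
---+----------+---------+----------+--------
2  | Dave     | Tablet  | 7        | 1663.46
3  | Carol    | Mouse   | 3        | 1349.85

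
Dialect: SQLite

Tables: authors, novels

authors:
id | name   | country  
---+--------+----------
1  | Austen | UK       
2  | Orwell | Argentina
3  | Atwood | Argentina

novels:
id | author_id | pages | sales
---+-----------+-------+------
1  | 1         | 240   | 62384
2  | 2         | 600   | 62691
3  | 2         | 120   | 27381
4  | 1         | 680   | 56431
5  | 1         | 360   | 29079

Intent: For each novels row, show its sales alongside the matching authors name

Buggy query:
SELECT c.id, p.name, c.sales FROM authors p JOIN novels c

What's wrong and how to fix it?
Bug: JOIN with no ON clause produces a cartesian product; every novels row pairs with every authors row

Fix: Specify the join condition linking the foreign key to the parent id

Corrected query:
SELECT c.id, p.name, c.sales FROM authors p JOIN novels c ON c.author_id = p.id

Result:
id | name   | sales
---+--------+------
1  | Austen | 62384
2  | Orwell | 62691
3  | Orwell | 27381
4  | Austen | 56431
5  | Austen | 29079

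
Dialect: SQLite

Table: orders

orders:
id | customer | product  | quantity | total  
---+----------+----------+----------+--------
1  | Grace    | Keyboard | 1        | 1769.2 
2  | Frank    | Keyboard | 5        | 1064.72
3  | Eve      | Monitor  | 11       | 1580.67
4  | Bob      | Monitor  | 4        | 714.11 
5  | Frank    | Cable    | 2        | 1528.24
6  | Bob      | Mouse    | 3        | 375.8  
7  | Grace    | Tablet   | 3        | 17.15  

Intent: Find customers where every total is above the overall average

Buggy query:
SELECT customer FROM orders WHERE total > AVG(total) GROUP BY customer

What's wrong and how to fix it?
Bug: AVG() is an aggregate; it can't sit directly in WHERE

Fix: Use a subquery for AVG and a HAVING MIN(...) filter so the condition holds for every row in the group

Corrected query:
SELECT customer FROM orders GROUP BY customer HAVING MIN(total) > (SELECT AVG(total) FROM orders)

Result:
customer
--------
Eve     
Frank   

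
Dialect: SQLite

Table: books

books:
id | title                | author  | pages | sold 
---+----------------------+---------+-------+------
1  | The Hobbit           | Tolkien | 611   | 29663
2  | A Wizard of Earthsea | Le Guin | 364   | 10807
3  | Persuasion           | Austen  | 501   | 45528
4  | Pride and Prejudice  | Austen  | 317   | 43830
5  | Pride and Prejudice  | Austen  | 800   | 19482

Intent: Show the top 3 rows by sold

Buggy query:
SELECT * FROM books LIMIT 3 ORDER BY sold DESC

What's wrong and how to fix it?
Bug: ORDER BY cannot follow LIMIT; LIMIT is the final clause

Fix: Sort with ORDER BY, then apply LIMIT

Corrected query:
SELECT * FROM books ORDER BY sold DESC LIMIT 3

Result:
id | title               | author  | pages | sold 
---+---------------------+---------+-------+------
3  | Persuasion          | Austen  | 501   | 45528
4  | Pride and Prejudice | Austen  | 317   | 43830
1  | The Hobbit          | Tolkien | 611   | 29663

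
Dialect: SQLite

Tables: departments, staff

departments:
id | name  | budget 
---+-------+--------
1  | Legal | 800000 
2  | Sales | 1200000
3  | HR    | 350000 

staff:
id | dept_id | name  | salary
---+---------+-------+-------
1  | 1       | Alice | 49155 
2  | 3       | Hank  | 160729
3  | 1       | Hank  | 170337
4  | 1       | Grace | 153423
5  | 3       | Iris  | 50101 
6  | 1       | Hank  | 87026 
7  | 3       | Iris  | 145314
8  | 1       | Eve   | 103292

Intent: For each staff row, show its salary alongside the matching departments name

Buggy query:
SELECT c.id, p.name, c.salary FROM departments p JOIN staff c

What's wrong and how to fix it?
Bug: Missing join condition: each staff row is matched to all departments rows instead of just its own

Fix: Specify the join condition linking the foreign key to the parent id

Corrected query:
SELECT c.id, p.name, c.salary FROM departments p JOIN staff c ON c.dept_id = p.id

Result:
id | name  | salary
---+-------+-------
1  | Legal | 49155 
2  | HR    | 160729
3  | Legal | 170337
4  | Legal | 153423
5  | HR    | 50101 
6  | Legal | 87026 
7  | HR    | 145314
8  | Legal | 103292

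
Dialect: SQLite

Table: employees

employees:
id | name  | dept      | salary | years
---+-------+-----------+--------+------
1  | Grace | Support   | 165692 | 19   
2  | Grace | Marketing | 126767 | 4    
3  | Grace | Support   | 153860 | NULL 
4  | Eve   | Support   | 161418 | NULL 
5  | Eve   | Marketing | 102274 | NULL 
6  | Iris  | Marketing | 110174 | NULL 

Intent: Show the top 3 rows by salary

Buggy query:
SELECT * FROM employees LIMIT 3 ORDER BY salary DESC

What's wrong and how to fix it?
Bug: LIMIT must come after ORDER BY

Fix: Sort with ORDER BY, then apply LIMIT

Corrected query:
SELECT * FROM employees ORDER BY salary DESC LIMIT 3

Result:
id | name  | dept    | salary | years
---+-------+---------+--------+------
1  | Grace | Support | 165692 | 19   
4  | Eve   | Support | 161418 | NULL 
3  | Grace | Support | 153860 | NULL 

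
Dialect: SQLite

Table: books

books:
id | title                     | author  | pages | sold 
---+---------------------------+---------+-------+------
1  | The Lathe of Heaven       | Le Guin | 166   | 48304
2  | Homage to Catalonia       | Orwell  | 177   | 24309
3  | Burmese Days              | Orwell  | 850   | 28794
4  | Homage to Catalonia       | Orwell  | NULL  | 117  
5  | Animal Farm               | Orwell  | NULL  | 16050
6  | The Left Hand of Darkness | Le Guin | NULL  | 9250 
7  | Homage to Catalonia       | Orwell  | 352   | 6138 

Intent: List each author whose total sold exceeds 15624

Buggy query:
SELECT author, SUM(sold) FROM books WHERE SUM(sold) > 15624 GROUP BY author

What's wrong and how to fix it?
Bug: Aggregate functions cannot appear in a WHERE clause

Fix: Move the aggregate condition to a HAVING clause

Corrected query:
SELECT author, SUM(sold) FROM books GROUP BY author HAVING SUM(sold) > 15624

Result:
author  | SUM(sold)
--------+----------
Le Guin | 57554    
Orwell  | 75408    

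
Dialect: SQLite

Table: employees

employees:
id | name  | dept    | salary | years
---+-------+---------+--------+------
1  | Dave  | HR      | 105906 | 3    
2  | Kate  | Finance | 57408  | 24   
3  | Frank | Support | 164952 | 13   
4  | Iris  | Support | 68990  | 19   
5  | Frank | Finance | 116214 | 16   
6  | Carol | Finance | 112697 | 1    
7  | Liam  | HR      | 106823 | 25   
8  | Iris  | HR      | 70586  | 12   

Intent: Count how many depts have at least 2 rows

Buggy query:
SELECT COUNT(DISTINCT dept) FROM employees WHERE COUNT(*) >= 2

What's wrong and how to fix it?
Bug: WHERE filters individual rows, not groups, so a group-level COUNT is invalid there

Fix: Group first with HAVING COUNT(*) >= 2, then COUNT the resulting groups

Corrected query:
SELECT COUNT(*) FROM (SELECT dept FROM employees GROUP BY dept HAVING COUNT(*) >= 2)

Result:
COUNT(*)
--------
3       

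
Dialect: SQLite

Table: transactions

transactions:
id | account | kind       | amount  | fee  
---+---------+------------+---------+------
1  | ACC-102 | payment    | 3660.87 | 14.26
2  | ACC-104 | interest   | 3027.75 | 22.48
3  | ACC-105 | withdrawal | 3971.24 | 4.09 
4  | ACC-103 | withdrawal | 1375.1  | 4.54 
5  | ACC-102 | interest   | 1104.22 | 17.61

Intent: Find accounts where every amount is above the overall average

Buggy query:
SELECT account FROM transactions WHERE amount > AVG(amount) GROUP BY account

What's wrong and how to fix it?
Bug: AVG() is an aggregate; it can't sit directly in WHERE

Fix: Use a subquery for AVG and a HAVING MIN(...) filter so the condition holds for every row in the group

Corrected query:
SELECT account FROM transactions GROUP BY account HAVING MIN(amount) > (SELECT AVG(amount) FROM transactions)

Result:
account
-------
ACC-104
ACC-105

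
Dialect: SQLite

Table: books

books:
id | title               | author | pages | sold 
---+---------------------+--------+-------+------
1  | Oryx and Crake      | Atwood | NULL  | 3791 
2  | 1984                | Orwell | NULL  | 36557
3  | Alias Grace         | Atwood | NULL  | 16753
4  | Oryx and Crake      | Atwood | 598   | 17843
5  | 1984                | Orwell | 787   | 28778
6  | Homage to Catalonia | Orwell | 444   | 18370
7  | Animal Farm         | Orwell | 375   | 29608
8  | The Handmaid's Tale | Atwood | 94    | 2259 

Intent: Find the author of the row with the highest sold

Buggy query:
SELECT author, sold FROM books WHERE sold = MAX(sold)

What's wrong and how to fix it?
Bug: WHERE is evaluated per row; an aggregate over the whole table isn't defined there

Fix: Use a subquery: WHERE sold = (SELECT MAX(sold) FROM books)

Corrected query:
SELECT author, sold FROM books WHERE sold = (SELECT MAX(sold) FROM books)

Result:
author | sold 
-------+------
Orwell | 36557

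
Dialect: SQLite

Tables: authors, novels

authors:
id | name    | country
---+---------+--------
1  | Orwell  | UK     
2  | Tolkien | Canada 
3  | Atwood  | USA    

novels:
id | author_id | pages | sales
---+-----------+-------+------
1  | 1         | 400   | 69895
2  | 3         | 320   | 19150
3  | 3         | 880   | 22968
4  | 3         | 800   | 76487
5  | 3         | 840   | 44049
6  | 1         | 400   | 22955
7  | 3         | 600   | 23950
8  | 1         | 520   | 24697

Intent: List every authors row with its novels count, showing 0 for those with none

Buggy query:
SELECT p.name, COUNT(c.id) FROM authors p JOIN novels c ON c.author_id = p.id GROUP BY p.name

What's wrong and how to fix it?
Bug: INNER JOIN drops authors rows that have no matching novels rows

Fix: Switch to LEFT JOIN to retain unmatched parent rows

Corrected query:
SELECT p.name, COUNT(c.id) FROM authors p LEFT JOIN novels c ON c.author_id = p.id GROUP BY p.name

Result:
name    | COUNT(c.id)
--------+------------
Atwood  | 5          
Orwell  | 3          
Tolkien | 0          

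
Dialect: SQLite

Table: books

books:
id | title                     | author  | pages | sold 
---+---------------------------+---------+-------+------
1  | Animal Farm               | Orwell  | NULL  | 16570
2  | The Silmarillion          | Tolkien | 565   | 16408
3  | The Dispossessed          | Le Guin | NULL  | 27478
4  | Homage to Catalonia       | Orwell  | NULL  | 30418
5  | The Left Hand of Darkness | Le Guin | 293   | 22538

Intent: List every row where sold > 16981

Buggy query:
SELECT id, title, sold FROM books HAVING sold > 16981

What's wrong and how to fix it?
Bug: HAVING filters the output of aggregation, but this query has no GROUP BY and no aggregate functions, so SQLite rejects it (HAVING clause on a non-aggregate query); the condition here is per row

Fix: Use WHERE for row-level filtering

Corrected query:
SELECT id, title, sold FROM books WHERE sold > 16981

Result:
id | title                     | sold 
---+---------------------------+------
3  | The Dispossessed          | 27478
4  | Homage to Catalonia       | 30418
5  | The Left Hand of Darkness | 22538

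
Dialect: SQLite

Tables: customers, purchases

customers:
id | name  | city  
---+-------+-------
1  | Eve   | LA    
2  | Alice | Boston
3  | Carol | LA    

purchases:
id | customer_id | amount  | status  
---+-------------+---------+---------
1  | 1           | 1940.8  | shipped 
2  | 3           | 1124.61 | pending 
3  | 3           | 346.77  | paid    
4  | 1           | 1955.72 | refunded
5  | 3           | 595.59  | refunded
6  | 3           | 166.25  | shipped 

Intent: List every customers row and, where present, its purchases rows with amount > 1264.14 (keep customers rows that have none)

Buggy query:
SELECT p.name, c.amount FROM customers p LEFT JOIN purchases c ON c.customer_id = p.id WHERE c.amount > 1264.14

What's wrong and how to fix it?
Bug: A WHERE condition on the right-hand table after LEFT JOIN drops unmatched parents

Fix: Move the right-table condition into the ON clause so unmatched parents are kept

Corrected query:
SELECT p.name, c.amount FROM customers p LEFT JOIN purchases c ON c.customer_id = p.id AND c.amount > 1264.14

Result:
name  | amount 
------+--------
Eve   | 1940.8 
Eve   | 1955.72
Alice | NULL   
Carol | NULL   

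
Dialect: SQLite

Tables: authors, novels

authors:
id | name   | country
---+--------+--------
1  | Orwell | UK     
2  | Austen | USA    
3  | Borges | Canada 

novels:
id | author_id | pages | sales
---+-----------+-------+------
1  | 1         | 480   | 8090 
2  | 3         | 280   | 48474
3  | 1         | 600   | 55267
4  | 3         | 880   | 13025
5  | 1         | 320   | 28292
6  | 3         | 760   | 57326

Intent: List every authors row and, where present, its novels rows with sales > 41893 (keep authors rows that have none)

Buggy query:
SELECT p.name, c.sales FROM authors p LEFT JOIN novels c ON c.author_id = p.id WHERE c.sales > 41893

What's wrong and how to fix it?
Bug: Filtering c.sales in WHERE discards the NULL rows produced by LEFT JOIN, turning it into an inner join

Fix: Move the right-table condition into the ON clause so unmatched parents are kept

Corrected query:
SELECT p.name, c.sales FROM authors p LEFT JOIN novels c ON c.author_id = p.id AND c.sales > 41893

Result:
name   | sales
-------+------
Orwell | 55267
Austen | NULL 
Borges | 48474
Borges | 57326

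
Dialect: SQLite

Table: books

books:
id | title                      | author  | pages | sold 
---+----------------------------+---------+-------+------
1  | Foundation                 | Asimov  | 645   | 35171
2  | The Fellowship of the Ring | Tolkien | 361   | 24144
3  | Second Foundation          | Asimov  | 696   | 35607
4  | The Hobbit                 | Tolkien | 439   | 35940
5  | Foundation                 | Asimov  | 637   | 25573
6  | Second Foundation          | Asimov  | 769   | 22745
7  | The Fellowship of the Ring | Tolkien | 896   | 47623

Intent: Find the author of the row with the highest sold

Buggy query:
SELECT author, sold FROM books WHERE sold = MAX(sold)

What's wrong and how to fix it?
Bug: WHERE is evaluated per row; an aggregate over the whole table isn't defined there

Fix: Use a subquery: WHERE sold = (SELECT MAX(sold) FROM books)

Corrected query:
SELECT author, sold FROM books WHERE sold = (SELECT MAX(sold) FROM books)

Result:
author  | sold 
--------+------
Tolkien | 47623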